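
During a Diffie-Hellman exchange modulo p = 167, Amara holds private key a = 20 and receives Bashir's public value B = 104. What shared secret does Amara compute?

Shared key K = 104^20 mod 167.
104^1 ≡ 104 (mod 167)
104^2 = (104^1)^2 ≡ 104^2 = 10816 ≡ 128 (mod 167)
104^4 = (104^2)^2 ≡ 128^2 = 16384 ≡ 18 (mod 167)
104^8 = (104^4)^2 ≡ 18^2 = 324 ≡ 157 (mod 167)
104^16 = (104^8)^2 ≡ 157^2 = 24649 ≡ 100 (mod 167)
104^20 = 104^16 · 104^4 ≡ 100 · 18 ≡ 130 (mod 167).

130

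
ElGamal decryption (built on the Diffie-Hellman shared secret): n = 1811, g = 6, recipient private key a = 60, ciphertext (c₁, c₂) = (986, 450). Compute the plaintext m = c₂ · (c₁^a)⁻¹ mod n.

Shared mask s = c₁^a mod n = 986^60 mod 1811.
986^1 ≡ 986 (mod 1811)
986^2 = (986^1)^2 ≡ 986^2 = 972196 ≡ 1500 (mod 1811)
986^4 = (986^2)^2 ≡ 1500^2 = 2250000 ≡ 738 (mod 1811)
986^8 = (986^4)^2 ≡ 738^2 = 544644 ≡ 1344 (mod 1811)
986^16 = (986^8)^2 ≡ 1344^2 = 1806336 ≡ 769 (mod 1811)
986^32 = (986^16)^2 ≡ 769^2 = 591361 ≡ 975 (mod 1811)
986^60 = 986^32 · 986^16 · 986^8 · 986^4 ≡ 975 · 769 · 1344 · 738 ≡ 1001 (mod 1811).
So s = 1001; s⁻¹ ≡ 1299 (mod 1811).
m = c₂ · s⁻¹ mod 1811 = 450 · 1299 mod 1811 = 1408.

1408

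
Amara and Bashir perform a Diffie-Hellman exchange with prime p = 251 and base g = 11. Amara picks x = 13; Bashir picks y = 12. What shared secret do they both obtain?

88

Bashir sends B = g^y mod p = 11^12 mod 251.
11^1 ≡ 11 (mod 251)
11^2 = (11^1)^2 ≡ 11^2 = 121 ≡ 121 (mod 251)
11^4 = (11^2)^2 ≡ 121^2 = 14641 ≡ 83 (mod 251)
11^8 = (11^4)^2 ≡ 83^2 = 6889 ≡ 112 (mod 251)
11^12 = 11^8 · 11^4 ≡ 112 · 83 ≡ 9 (mod 251).
So B = 9. Amara then computes K = B^x mod p = 9^13 mod 251.
9^1 ≡ 9 (mod 251)
9^2 = (9^1)^2 ≡ 9^2 = 81 ≡ 81 (mod 251)
9^4 = (9^2)^2 ≡ 81^2 = 6561 ≡ 35 (mod 251)
9^8 = (9^4)^2 ≡ 35^2 = 1225 ≡ 221 (mod 251)
9^13 = 9^8 · 9^4 · 9^1 ≡ 221 · 35 · 9 ≡ 88 (mod 251).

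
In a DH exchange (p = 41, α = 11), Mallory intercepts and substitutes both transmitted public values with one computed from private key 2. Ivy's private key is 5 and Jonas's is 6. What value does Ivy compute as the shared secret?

Ivy receives Mallory's public value M = 11^2 mod 41 instead of the honest one.
11^1 ≡ 11 (mod 41)
11^2 = (11^1)^2 ≡ 11^2 = 121 ≡ 39 (mod 41)
So M = 39. Ivy computes K = M^5 mod 41.
39^1 ≡ 39 (mod 41)
39^2 = (39^1)^2 ≡ 39^2 = 1521 ≡ 4 (mod 41)
39^4 = (39^2)^2 ≡ 4^2 = 16 ≡ 16 (mod 41)
39^5 = 39^4 · 39^1 ≡ 16 · 39 ≡ 9 (mod 41).

9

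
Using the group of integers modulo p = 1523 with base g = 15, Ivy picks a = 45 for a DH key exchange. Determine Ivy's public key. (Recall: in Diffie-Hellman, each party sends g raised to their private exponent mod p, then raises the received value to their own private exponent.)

839

Public value = 15^45 mod 1523.
15^1 ≡ 15 (mod 1523)
15^2 = (15^1)^2 ≡ 15^2 = 225 ≡ 225 (mod 1523)
15^4 = (15^2)^2 ≡ 225^2 = 50625 ≡ 366 (mod 1523)
15^8 = (15^4)^2 ≡ 366^2 = 133956 ≡ 1455 (mod 1523)
15^16 = (15^8)^2 ≡ 1455^2 = 2117025 ≡ 55 (mod 1523)
15^32 = (15^16)^2 ≡ 55^2 = 3025 ≡ 1502 (mod 1523)
15^45 = 15^32 · 15^8 · 15^4 · 15^1 ≡ 1502 · 1455 · 366 · 15 ≡ 839 (mod 1523).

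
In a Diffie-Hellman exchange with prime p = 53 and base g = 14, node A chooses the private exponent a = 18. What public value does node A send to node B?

17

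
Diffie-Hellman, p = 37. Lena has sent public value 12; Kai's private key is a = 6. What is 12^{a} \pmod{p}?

Shared key K = 12^6 mod 37.
12^1 ≡ 12 (mod 37)
12^2 = (12^1)^2 ≡ 12^2 = 144 ≡ 33 (mod 37)
12^4 = (12^2)^2 ≡ 33^2 = 1089 ≡ 16 (mod 37)
12^6 = 12^4 · 12^2 ≡ 16 · 33 ≡ 10 (mod 37).

10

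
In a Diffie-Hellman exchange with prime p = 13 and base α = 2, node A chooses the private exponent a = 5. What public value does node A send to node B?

Public value = 2^5 mod 13.
2^1 ≡ 2 (mod 13)
2^2 = (2^1)^2 ≡ 2^2 = 4 ≡ 4 (mod 13)
2^4 = (2^2)^2 ≡ 4^2 = 16 ≡ 3 (mod 13)
2^5 = 2^4 · 2^1 ≡ 3 · 2 ≡ 6 (mod 13).

6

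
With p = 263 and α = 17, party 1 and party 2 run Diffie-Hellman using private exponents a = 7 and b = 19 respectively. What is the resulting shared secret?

26

Party 1 sends A = α^a mod p = 17^7 mod 263.
17^1 ≡ 17 (mod 263)
17^2 = (17^1)^2 ≡ 17^2 = 289 ≡ 26 (mod 263)
17^4 = (17^2)^2 ≡ 26^2 = 676 ≡ 150 (mod 263)
17^7 = 17^4 · 17^2 · 17^1 ≡ 150 · 26 · 17 ≡ 24 (mod 263).
So A = 24. Party 2 then computes K = A^b mod p = 24^19 mod 263.
24^1 ≡ 24 (mod 263)
24^2 = (24^1)^2 ≡ 24^2 = 576 ≡ 50 (mod 263)
24^4 = (24^2)^2 ≡ 50^2 = 2500 ≡ 133 (mod 263)
24^8 = (24^4)^2 ≡ 133^2 = 17689 ≡ 68 (mod 263)
24^16 = (24^8)^2 ≡ 68^2 = 4624 ≡ 153 (mod 263)
24^19 = 24^16 · 24^2 · 24^1 ≡ 153 · 50 · 24 ≡ 26 (mod 263).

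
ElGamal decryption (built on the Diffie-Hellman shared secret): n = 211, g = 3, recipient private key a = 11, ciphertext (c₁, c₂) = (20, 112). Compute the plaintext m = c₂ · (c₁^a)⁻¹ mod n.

7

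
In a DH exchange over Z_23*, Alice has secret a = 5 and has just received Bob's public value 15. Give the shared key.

7

Shared key K = 15^5 mod 23.
15^1 ≡ 15 (mod 23)
15^2 = (15^1)^2 ≡ 15^2 = 225 ≡ 18 (mod 23)
15^4 = (15^2)^2 ≡ 18^2 = 324 ≡ 2 (mod 23)
15^5 = 15^4 · 15^1 ≡ 2 · 15 ≡ 7 (mod 23).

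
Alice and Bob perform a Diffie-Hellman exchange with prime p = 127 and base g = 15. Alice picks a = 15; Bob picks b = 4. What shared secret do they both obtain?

87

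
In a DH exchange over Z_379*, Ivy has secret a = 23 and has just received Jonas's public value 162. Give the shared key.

286

Shared key K = 162^23 mod 379.
162^1 ≡ 162 (mod 379)
162^2 = (162^1)^2 ≡ 162^2 = 26244 ≡ 93 (mod 379)
162^4 = (162^2)^2 ≡ 93^2 = 8649 ≡ 311 (mod 379)
162^8 = (162^4)^2 ≡ 311^2 = 96721 ≡ 76 (mod 379)
162^16 = (162^8)^2 ≡ 76^2 = 5776 ≡ 91 (mod 379)
162^23 = 162^16 · 162^4 · 162^2 · 162^1 ≡ 91 · 311 · 93 · 162 ≡ 286 (mod 379).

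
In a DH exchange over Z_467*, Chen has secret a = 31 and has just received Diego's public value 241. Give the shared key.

387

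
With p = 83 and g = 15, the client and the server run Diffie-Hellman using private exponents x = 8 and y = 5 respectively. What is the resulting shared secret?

11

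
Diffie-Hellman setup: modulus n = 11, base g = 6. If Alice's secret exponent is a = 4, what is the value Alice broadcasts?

9

Public value = 6^4 mod 11.
6^1 ≡ 6 (mod 11)
6^2 = (6^1)^2 ≡ 6^2 = 36 ≡ 3 (mod 11)
6^4 = (6^2)^2 ≡ 3^2 = 9 ≡ 9 (mod 11)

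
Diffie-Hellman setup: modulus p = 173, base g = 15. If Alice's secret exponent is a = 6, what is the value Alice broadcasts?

132

Public value = 15^6 mod 173.
15^1 ≡ 15 (mod 173)
15^2 = (15^1)^2 ≡ 15^2 = 225 ≡ 52 (mod 173)
15^4 = (15^2)^2 ≡ 52^2 = 2704 ≡ 109 (mod 173)
15^6 = 15^4 · 15^2 ≡ 109 · 52 ≡ 132 (mod 173).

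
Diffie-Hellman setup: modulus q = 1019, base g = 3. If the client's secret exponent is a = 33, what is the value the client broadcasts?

Public value = 3^{33} \pmod{1019}.
3^1 ≡ 3 (mod 1019)
3^2 = (3^1)^2 ≡ 3^2 = 9 ≡ 9 (mod 1019)
3^4 = (3^2)^2 ≡ 9^2 = 81 ≡ 81 (mod 1019)
3^8 = (3^4)^2 ≡ 81^2 = 6561 ≡ 447 (mod 1019)
3^16 = (3^8)^2 ≡ 447^2 = 199809 ≡ 85 (mod 1019)
3^32 = (3^16)^2 ≡ 85^2 = 7225 ≡ 92 (mod 1019)
3^33 = 3^32 · 3^1 ≡ 92 · 3 ≡ 276 (mod 1019).

276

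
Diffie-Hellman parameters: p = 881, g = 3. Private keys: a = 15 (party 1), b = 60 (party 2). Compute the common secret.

484

Party 2 sends B = g^b mod p = 3^60 mod 881.
3^1 ≡ 3 (mod 881)
3^2 = (3^1)^2 ≡ 3^2 = 9 ≡ 9 (mod 881)
3^4 = (3^2)^2 ≡ 9^2 = 81 ≡ 81 (mod 881)
3^8 = (3^4)^2 ≡ 81^2 = 6561 ≡ 394 (mod 881)
3^16 = (3^8)^2 ≡ 394^2 = 155236 ≡ 180 (mod 881)
3^32 = (3^16)^2 ≡ 180^2 = 32400 ≡ 684 (mod 881)
3^60 = 3^32 · 3^16 · 3^8 · 3^4 ≡ 684 · 180 · 394 · 81 ≡ 490 (mod 881).
So B = 490. Party 1 then computes K = B^a mod p = 490^15 mod 881.
490^1 ≡ 490 (mod 881)
490^2 = (490^1)^2 ≡ 490^2 = 240100 ≡ 468 (mod 881)
490^4 = (490^2)^2 ≡ 468^2 = 219024 ≡ 536 (mod 881)
490^8 = (490^4)^2 ≡ 536^2 = 287296 ≡ 90 (mod 881)
490^15 = 490^8 · 490^4 · 490^2 · 490^1 ≡ 90 · 536 · 468 · 490 ≡ 484 (mod 881).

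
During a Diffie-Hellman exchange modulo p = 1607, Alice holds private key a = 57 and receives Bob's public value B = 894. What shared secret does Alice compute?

769

Shared key K = 894^57 mod 1607.
894^1 ≡ 894 (mod 1607)
894^2 = (894^1)^2 ≡ 894^2 = 799236 ≡ 557 (mod 1607)
894^4 = (894^2)^2 ≡ 557^2 = 310249 ≡ 98 (mod 1607)
894^8 = (894^4)^2 ≡ 98^2 = 9604 ≡ 1569 (mod 1607)
894^16 = (894^8)^2 ≡ 1569^2 = 2461761 ≡ 1444 (mod 1607)
894^32 = (894^16)^2 ≡ 1444^2 = 2085136 ≡ 857 (mod 1607)
894^57 = 894^32 · 894^16 · 894^8 · 894^1 ≡ 857 · 1444 · 1569 · 894 ≡ 769 (mod 1607).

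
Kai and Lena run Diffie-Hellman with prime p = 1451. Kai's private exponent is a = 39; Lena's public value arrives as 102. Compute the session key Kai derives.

Shared key K = 102^39 mod 1451.
102^1 ≡ 102 (mod 1451)
102^2 = (102^1)^2 ≡ 102^2 = 10404 ≡ 247 (mod 1451)
102^4 = (102^2)^2 ≡ 247^2 = 61009 ≡ 67 (mod 1451)
102^8 = (102^4)^2 ≡ 67^2 = 4489 ≡ 136 (mod 1451)
102^16 = (102^8)^2 ≡ 136^2 = 18496 ≡ 1084 (mod 1451)
102^32 = (102^16)^2 ≡ 1084^2 = 1175056 ≡ 1197 (mod 1451)
102^39 = 102^32 · 102^4 · 102^2 · 102^1 ≡ 1197 · 67 · 247 · 102 ≡ 145 (mod 1451).

145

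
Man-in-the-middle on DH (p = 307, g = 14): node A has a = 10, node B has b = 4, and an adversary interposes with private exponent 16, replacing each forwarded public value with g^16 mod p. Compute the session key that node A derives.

Node A receives an adversary's public value M = 14^16 mod 307 instead of the honest one.
14^1 ≡ 14 (mod 307)
14^2 = (14^1)^2 ≡ 14^2 = 196 ≡ 196 (mod 307)
14^4 = (14^2)^2 ≡ 196^2 = 38416 ≡ 41 (mod 307)
14^8 = (14^4)^2 ≡ 41^2 = 1681 ≡ 146 (mod 307)
14^16 = (14^8)^2 ≡ 146^2 = 21316 ≡ 133 (mod 307)
So M = 133. Node A computes K = M^10 mod 307.
133^1 ≡ 133 (mod 307)
133^2 = (133^1)^2 ≡ 133^2 = 17689 ≡ 190 (mod 307)
133^4 = (133^2)^2 ≡ 190^2 = 36100 ≡ 181 (mod 307)
133^8 = (133^4)^2 ≡ 181^2 = 32761 ≡ 219 (mod 307)
133^10 = 133^8 · 133^2 ≡ 219 · 190 ≡ 165 (mod 307).

165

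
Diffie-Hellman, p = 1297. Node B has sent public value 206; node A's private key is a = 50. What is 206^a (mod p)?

932

Shared key K = 206^50 mod 1297.
206^1 ≡ 206 (mod 1297)
206^2 = (206^1)^2 ≡ 206^2 = 42436 ≡ 932 (mod 1297)
206^4 = (206^2)^2 ≡ 932^2 = 868624 ≡ 931 (mod 1297)
206^8 = (206^4)^2 ≡ 931^2 = 866761 ≡ 365 (mod 1297)
206^16 = (206^8)^2 ≡ 365^2 = 133225 ≡ 931 (mod 1297)
206^32 = (206^16)^2 ≡ 931^2 = 866761 ≡ 365 (mod 1297)
206^50 = 206^32 · 206^16 · 206^2 ≡ 365 · 931 · 932 ≡ 932 (mod 1297).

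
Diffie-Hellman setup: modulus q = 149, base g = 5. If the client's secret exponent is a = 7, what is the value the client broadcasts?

Public value = 5^7 (mod 149).
5^1 ≡ 5 (mod 149)
5^2 = (5^1)^2 ≡ 5^2 = 25 ≡ 25 (mod 149)
5^4 = (5^2)^2 ≡ 25^2 = 625 ≡ 29 (mod 149)
5^7 = 5^4 · 5^2 · 5^1 ≡ 29 · 25 · 5 ≡ 49 (mod 149).

49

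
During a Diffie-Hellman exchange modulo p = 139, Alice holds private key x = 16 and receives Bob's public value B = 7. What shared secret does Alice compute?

136

Shared key K = 7^16 mod 139.
7^1 ≡ 7 (mod 139)
7^2 = (7^1)^2 ≡ 7^2 = 49 ≡ 49 (mod 139)
7^4 = (7^2)^2 ≡ 49^2 = 2401 ≡ 38 (mod 139)
7^8 = (7^4)^2 ≡ 38^2 = 1444 ≡ 54 (mod 139)
7^16 = (7^8)^2 ≡ 54^2 = 2916 ≡ 136 (mod 139)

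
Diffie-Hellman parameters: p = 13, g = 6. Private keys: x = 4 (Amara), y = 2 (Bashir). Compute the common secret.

Amara sends A = g^x mod p = 6^4 mod 13.
6^1 ≡ 6 (mod 13)
6^2 = (6^1)^2 ≡ 6^2 = 36 ≡ 10 (mod 13)
6^4 = (6^2)^2 ≡ 10^2 = 100 ≡ 9 (mod 13)
So A = 9. Bashir then computes K = A^y mod p = 9^2 mod 13.
9^1 ≡ 9 (mod 13)
9^2 = (9^1)^2 ≡ 9^2 = 81 ≡ 3 (mod 13)

3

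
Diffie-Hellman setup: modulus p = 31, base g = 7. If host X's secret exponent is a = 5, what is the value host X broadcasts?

5

Public value = 7^5 mod 31.
7^1 ≡ 7 (mod 31)
7^2 = (7^1)^2 ≡ 7^2 = 49 ≡ 18 (mod 31)
7^4 = (7^2)^2 ≡ 18^2 = 324 ≡ 14 (mod 31)
7^5 = 7^4 · 7^1 ≡ 14 · 7 ≡ 5 (mod 31).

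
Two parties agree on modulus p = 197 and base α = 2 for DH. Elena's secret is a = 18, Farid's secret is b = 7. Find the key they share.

Elena sends A = α^a mod p = 2^18 mod 197.
2^1 ≡ 2 (mod 197)
2^2 = (2^1)^2 ≡ 2^2 = 4 ≡ 4 (mod 197)
2^4 = (2^2)^2 ≡ 4^2 = 16 ≡ 16 (mod 197)
2^8 = (2^4)^2 ≡ 16^2 = 256 ≡ 59 (mod 197)
2^16 = (2^8)^2 ≡ 59^2 = 3481 ≡ 132 (mod 197)
2^18 = 2^16 · 2^2 ≡ 132 · 4 ≡ 134 (mod 197).
So A = 134. Farid then computes K = A^b mod p = 134^7 mod 197.
134^1 ≡ 134 (mod 197)
134^2 = (134^1)^2 ≡ 134^2 = 17956 ≡ 29 (mod 197)
134^4 = (134^2)^2 ≡ 29^2 = 841 ≡ 53 (mod 197)
134^7 = 134^4 · 134^2 · 134^1 ≡ 53 · 29 · 134 ≡ 93 (mod 197).

93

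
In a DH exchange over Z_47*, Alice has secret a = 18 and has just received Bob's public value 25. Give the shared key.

4

Shared key K = 25^18 mod 47.
25^1 ≡ 25 (mod 47)
25^2 = (25^1)^2 ≡ 25^2 = 625 ≡ 14 (mod 47)
25^4 = (25^2)^2 ≡ 14^2 = 196 ≡ 8 (mod 47)
25^8 = (25^4)^2 ≡ 8^2 = 64 ≡ 17 (mod 47)
25^16 = (25^8)^2 ≡ 17^2 = 289 ≡ 7 (mod 47)
25^18 = 25^16 · 25^2 ≡ 7 · 14 ≡ 4 (mod 47).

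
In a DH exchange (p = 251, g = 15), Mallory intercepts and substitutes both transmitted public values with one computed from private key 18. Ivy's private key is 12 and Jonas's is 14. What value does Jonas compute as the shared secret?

225

Jonas receives Mallory's public value M = 15^18 mod 251 instead of the honest one.
15^1 ≡ 15 (mod 251)
15^2 = (15^1)^2 ≡ 15^2 = 225 ≡ 225 (mod 251)
15^4 = (15^2)^2 ≡ 225^2 = 50625 ≡ 174 (mod 251)
15^8 = (15^4)^2 ≡ 174^2 = 30276 ≡ 156 (mod 251)
15^16 = (15^8)^2 ≡ 156^2 = 24336 ≡ 240 (mod 251)
15^18 = 15^16 · 15^2 ≡ 240 · 225 ≡ 35 (mod 251).
So M = 35. Jonas computes K = M^14 mod 251.
35^1 ≡ 35 (mod 251)
35^2 = (35^1)^2 ≡ 35^2 = 1225 ≡ 221 (mod 251)
35^4 = (35^2)^2 ≡ 221^2 = 48841 ≡ 147 (mod 251)
35^8 = (35^4)^2 ≡ 147^2 = 21609 ≡ 23 (mod 251)
35^14 = 35^8 · 35^4 · 35^2 ≡ 23 · 147 · 221 ≡ 225 (mod 251).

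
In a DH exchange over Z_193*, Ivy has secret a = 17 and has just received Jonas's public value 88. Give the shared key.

180

Shared key K = 88^17 mod 193.
88^1 ≡ 88 (mod 193)
88^2 = (88^1)^2 ≡ 88^2 = 7744 ≡ 24 (mod 193)
88^4 = (88^2)^2 ≡ 24^2 = 576 ≡ 190 (mod 193)
88^8 = (88^4)^2 ≡ 190^2 = 36100 ≡ 9 (mod 193)
88^16 = (88^8)^2 ≡ 9^2 = 81 ≡ 81 (mod 193)
88^17 = 88^16 · 88^1 ≡ 81 · 88 ≡ 180 (mod 193).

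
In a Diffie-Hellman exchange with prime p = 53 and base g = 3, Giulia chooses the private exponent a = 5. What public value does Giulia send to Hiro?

31

Public value = 3^5 mod 53.
3^1 ≡ 3 (mod 53)
3^2 = (3^1)^2 ≡ 3^2 = 9 ≡ 9 (mod 53)
3^4 = (3^2)^2 ≡ 9^2 = 81 ≡ 28 (mod 53)
3^5 = 3^4 · 3^1 ≡ 28 · 3 ≡ 31 (mod 53).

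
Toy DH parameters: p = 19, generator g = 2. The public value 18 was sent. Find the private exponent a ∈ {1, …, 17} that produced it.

9

Try successive powers of 2 modulo 19:
2^1 ≡ 2
2^2 ≡ 4
2^3 ≡ 8
2^4 ≡ 16
2^5 ≡ 13
2^6 ≡ 7
2^7 ≡ 14
2^8 ≡ 9
2^9 ≡ 18
Found: a = 9.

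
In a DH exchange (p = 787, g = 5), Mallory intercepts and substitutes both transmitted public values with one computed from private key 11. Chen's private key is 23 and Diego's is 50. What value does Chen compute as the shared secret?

740

Chen receives Mallory's public value M = 5^11 mod 787 instead of the honest one.
5^1 ≡ 5 (mod 787)
5^2 = (5^1)^2 ≡ 5^2 = 25 ≡ 25 (mod 787)
5^4 = (5^2)^2 ≡ 25^2 = 625 ≡ 625 (mod 787)
5^8 = (5^4)^2 ≡ 625^2 = 390625 ≡ 273 (mod 787)
5^11 = 5^8 · 5^2 · 5^1 ≡ 273 · 25 · 5 ≡ 284 (mod 787).
So M = 284. Chen computes K = M^23 mod 787.
284^1 ≡ 284 (mod 787)
284^2 = (284^1)^2 ≡ 284^2 = 80656 ≡ 382 (mod 787)
284^4 = (284^2)^2 ≡ 382^2 = 145924 ≡ 329 (mod 787)
284^8 = (284^4)^2 ≡ 329^2 = 108241 ≡ 422 (mod 787)
284^16 = (284^8)^2 ≡ 422^2 = 178084 ≡ 222 (mod 787)
284^23 = 284^16 · 284^4 · 284^2 · 284^1 ≡ 222 · 329 · 382 · 284 ≡ 740 (mod 787).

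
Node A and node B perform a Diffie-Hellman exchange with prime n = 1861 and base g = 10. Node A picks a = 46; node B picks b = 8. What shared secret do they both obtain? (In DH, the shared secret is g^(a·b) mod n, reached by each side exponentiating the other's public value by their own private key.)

60

Node B sends B = g^b mod n = 10^8 mod 1861.
10^1 ≡ 10 (mod 1861)
10^2 = (10^1)^2 ≡ 10^2 = 100 ≡ 100 (mod 1861)
10^4 = (10^2)^2 ≡ 100^2 = 10000 ≡ 695 (mod 1861)
10^8 = (10^4)^2 ≡ 695^2 = 483025 ≡ 1026 (mod 1861)
So B = 1026. Node A then computes K = B^a mod n = 1026^46 mod 1861.
1026^1 ≡ 1026 (mod 1861)
1026^2 = (1026^1)^2 ≡ 1026^2 = 1052676 ≡ 1211 (mod 1861)
1026^4 = (1026^2)^2 ≡ 1211^2 = 1466521 ≡ 53 (mod 1861)
1026^8 = (1026^4)^2 ≡ 53^2 = 2809 ≡ 948 (mod 1861)
1026^16 = (1026^8)^2 ≡ 948^2 = 898704 ≡ 1702 (mod 1861)
1026^32 = (1026^16)^2 ≡ 1702^2 = 2896804 ≡ 1088 (mod 1861)
1026^46 = 1026^32 · 1026^8 · 1026^4 · 1026^2 ≡ 1088 · 948 · 53 · 1211 ≡ 60 (mod 1861).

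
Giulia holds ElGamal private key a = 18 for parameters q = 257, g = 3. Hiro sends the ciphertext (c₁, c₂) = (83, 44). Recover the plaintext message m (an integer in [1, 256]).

Shared mask s = c₁^a mod q = 83^18 mod 257.
83^1 ≡ 83 (mod 257)
83^2 = (83^1)^2 ≡ 83^2 = 6889 ≡ 207 (mod 257)
83^4 = (83^2)^2 ≡ 207^2 = 42849 ≡ 187 (mod 257)
83^8 = (83^4)^2 ≡ 187^2 = 34969 ≡ 17 (mod 257)
83^16 = (83^8)^2 ≡ 17^2 = 289 ≡ 32 (mod 257)
83^18 = 83^16 · 83^2 ≡ 32 · 207 ≡ 199 (mod 257).
So s = 199; s⁻¹ ≡ 31 (mod 257).
m = c₂ · s⁻¹ mod 257 = 44 · 31 mod 257 = 79.

79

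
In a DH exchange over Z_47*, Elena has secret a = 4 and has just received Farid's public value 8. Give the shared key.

Shared key K = 8^4 mod 47.
8^1 ≡ 8 (mod 47)
8^2 = (8^1)^2 ≡ 8^2 = 64 ≡ 17 (mod 47)
8^4 = (8^2)^2 ≡ 17^2 = 289 ≡ 7 (mod 47)

7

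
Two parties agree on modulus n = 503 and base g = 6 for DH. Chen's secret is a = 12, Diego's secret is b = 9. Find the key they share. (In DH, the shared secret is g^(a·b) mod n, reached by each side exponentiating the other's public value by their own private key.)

383

Diego sends B = g^b mod n = 6^9 mod 503.
6^1 ≡ 6 (mod 503)
6^2 = (6^1)^2 ≡ 6^2 = 36 ≡ 36 (mod 503)
6^4 = (6^2)^2 ≡ 36^2 = 1296 ≡ 290 (mod 503)
6^8 = (6^4)^2 ≡ 290^2 = 84100 ≡ 99 (mod 503)
6^9 = 6^8 · 6^1 ≡ 99 · 6 ≡ 91 (mod 503).
So B = 91. Chen then computes K = B^a mod n = 91^12 mod 503.
91^1 ≡ 91 (mod 503)
91^2 = (91^1)^2 ≡ 91^2 = 8281 ≡ 233 (mod 503)
91^4 = (91^2)^2 ≡ 233^2 = 54289 ≡ 468 (mod 503)
91^8 = (91^4)^2 ≡ 468^2 = 219024 ≡ 219 (mod 503)
91^12 = 91^8 · 91^4 ≡ 219 · 468 ≡ 383 (mod 503).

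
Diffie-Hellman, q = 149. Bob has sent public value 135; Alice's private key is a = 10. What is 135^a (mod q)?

35

Shared key K = 135^10 mod 149.
135^1 ≡ 135 (mod 149)
135^2 = (135^1)^2 ≡ 135^2 = 18225 ≡ 47 (mod 149)
135^4 = (135^2)^2 ≡ 47^2 = 2209 ≡ 123 (mod 149)
135^8 = (135^4)^2 ≡ 123^2 = 15129 ≡ 80 (mod 149)
135^10 = 135^8 · 135^2 ≡ 80 · 47 ≡ 35 (mod 149).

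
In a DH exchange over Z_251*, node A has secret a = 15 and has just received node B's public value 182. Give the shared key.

Shared key K = 182^15 mod 251.
182^1 ≡ 182 (mod 251)
182^2 = (182^1)^2 ≡ 182^2 = 33124 ≡ 243 (mod 251)
182^4 = (182^2)^2 ≡ 243^2 = 59049 ≡ 64 (mod 251)
182^8 = (182^4)^2 ≡ 64^2 = 4096 ≡ 80 (mod 251)
182^15 = 182^8 · 182^4 · 182^2 · 182^1 ≡ 80 · 64 · 243 · 182 ≡ 231 (mod 251).

231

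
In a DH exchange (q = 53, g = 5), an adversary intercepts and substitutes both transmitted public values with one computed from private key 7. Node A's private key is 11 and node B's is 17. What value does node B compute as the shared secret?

45

Node B receives an adversary's public value M = 5^7 mod 53 instead of the honest one.
5^1 ≡ 5 (mod 53)
5^2 = (5^1)^2 ≡ 5^2 = 25 ≡ 25 (mod 53)
5^4 = (5^2)^2 ≡ 25^2 = 625 ≡ 42 (mod 53)
5^7 = 5^4 · 5^2 · 5^1 ≡ 42 · 25 · 5 ≡ 3 (mod 53).
So M = 3. Node B computes K = M^17 mod 53.
3^1 ≡ 3 (mod 53)
3^2 = (3^1)^2 ≡ 3^2 = 9 ≡ 9 (mod 53)
3^4 = (3^2)^2 ≡ 9^2 = 81 ≡ 28 (mod 53)
3^8 = (3^4)^2 ≡ 28^2 = 784 ≡ 42 (mod 53)
3^16 = (3^8)^2 ≡ 42^2 = 1764 ≡ 15 (mod 53)
3^17 = 3^16 · 3^1 ≡ 15 · 3 ≡ 45 (mod 53).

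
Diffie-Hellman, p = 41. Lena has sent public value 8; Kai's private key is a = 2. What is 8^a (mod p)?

Shared key K = 8^2 mod 41.
8^1 ≡ 8 (mod 41)
8^2 = (8^1)^2 ≡ 8^2 = 64 ≡ 23 (mod 41)

23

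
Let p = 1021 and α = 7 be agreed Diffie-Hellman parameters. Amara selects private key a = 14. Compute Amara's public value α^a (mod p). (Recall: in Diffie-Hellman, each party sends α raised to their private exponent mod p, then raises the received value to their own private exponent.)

877

Public value = 7^14 (mod 1021).
7^1 ≡ 7 (mod 1021)
7^2 = (7^1)^2 ≡ 7^2 = 49 ≡ 49 (mod 1021)
7^4 = (7^2)^2 ≡ 49^2 = 2401 ≡ 359 (mod 1021)
7^8 = (7^4)^2 ≡ 359^2 = 128881 ≡ 235 (mod 1021)
7^14 = 7^8 · 7^4 · 7^2 ≡ 235 · 359 · 49 ≡ 877 (mod 1021).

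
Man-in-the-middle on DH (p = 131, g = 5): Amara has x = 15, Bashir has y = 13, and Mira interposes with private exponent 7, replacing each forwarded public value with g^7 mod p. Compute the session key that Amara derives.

52

Amara receives Mira's public value M = 5^7 mod 131 instead of the honest one.
5^1 ≡ 5 (mod 131)
5^2 = (5^1)^2 ≡ 5^2 = 25 ≡ 25 (mod 131)
5^4 = (5^2)^2 ≡ 25^2 = 625 ≡ 101 (mod 131)
5^7 = 5^4 · 5^2 · 5^1 ≡ 101 · 25 · 5 ≡ 49 (mod 131).
So M = 49. Amara computes K = M^15 mod 131.
49^1 ≡ 49 (mod 131)
49^2 = (49^1)^2 ≡ 49^2 = 2401 ≡ 43 (mod 131)
49^4 = (49^2)^2 ≡ 43^2 = 1849 ≡ 15 (mod 131)
49^8 = (49^4)^2 ≡ 15^2 = 225 ≡ 94 (mod 131)
49^15 = 49^8 · 49^4 · 49^2 · 49^1 ≡ 94 · 15 · 43 · 49 ≡ 52 (mod 131).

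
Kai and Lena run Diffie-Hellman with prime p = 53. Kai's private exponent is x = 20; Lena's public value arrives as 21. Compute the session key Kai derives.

Shared key K = 21^20 mod 53.
21^1 ≡ 21 (mod 53)
21^2 = (21^1)^2 ≡ 21^2 = 441 ≡ 17 (mod 53)
21^4 = (21^2)^2 ≡ 17^2 = 289 ≡ 24 (mod 53)
21^8 = (21^4)^2 ≡ 24^2 = 576 ≡ 46 (mod 53)
21^16 = (21^8)^2 ≡ 46^2 = 2116 ≡ 49 (mod 53)
21^20 = 21^16 · 21^4 ≡ 49 · 24 ≡ 10 (mod 53).

10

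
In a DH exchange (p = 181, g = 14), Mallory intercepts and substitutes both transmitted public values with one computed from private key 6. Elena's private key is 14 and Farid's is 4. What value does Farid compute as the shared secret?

Farid receives Mallory's public value M = 14^6 mod 181 instead of the honest one.
14^1 ≡ 14 (mod 181)
14^2 = (14^1)^2 ≡ 14^2 = 196 ≡ 15 (mod 181)
14^4 = (14^2)^2 ≡ 15^2 = 225 ≡ 44 (mod 181)
14^6 = 14^4 · 14^2 ≡ 44 · 15 ≡ 117 (mod 181).
So M = 117. Farid computes K = M^4 mod 181.
117^1 ≡ 117 (mod 181)
117^2 = (117^1)^2 ≡ 117^2 = 13689 ≡ 114 (mod 181)
117^4 = (117^2)^2 ≡ 114^2 = 12996 ≡ 145 (mod 181)

145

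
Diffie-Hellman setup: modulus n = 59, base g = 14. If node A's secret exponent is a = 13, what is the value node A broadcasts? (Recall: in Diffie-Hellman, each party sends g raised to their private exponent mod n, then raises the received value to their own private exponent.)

Public value = 14^13 mod 59.
14^1 ≡ 14 (mod 59)
14^2 = (14^1)^2 ≡ 14^2 = 196 ≡ 19 (mod 59)
14^4 = (14^2)^2 ≡ 19^2 = 361 ≡ 7 (mod 59)
14^8 = (14^4)^2 ≡ 7^2 = 49 ≡ 49 (mod 59)
14^13 = 14^8 · 14^4 · 14^1 ≡ 49 · 7 · 14 ≡ 23 (mod 59).

23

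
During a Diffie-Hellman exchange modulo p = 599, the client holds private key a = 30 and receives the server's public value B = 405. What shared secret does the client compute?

480

Shared key K = 405^30 mod 599.
405^1 ≡ 405 (mod 599)
405^2 = (405^1)^2 ≡ 405^2 = 164025 ≡ 498 (mod 599)
405^4 = (405^2)^2 ≡ 498^2 = 248004 ≡ 18 (mod 599)
405^8 = (405^4)^2 ≡ 18^2 = 324 ≡ 324 (mod 599)
405^16 = (405^8)^2 ≡ 324^2 = 104976 ≡ 151 (mod 599)
405^30 = 405^16 · 405^8 · 405^4 · 405^2 ≡ 151 · 324 · 18 · 498 ≡ 480 (mod 599).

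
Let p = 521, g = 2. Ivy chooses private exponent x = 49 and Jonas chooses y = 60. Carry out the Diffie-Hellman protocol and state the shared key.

Ivy sends A = g^x mod p = 2^49 mod 521.
2^1 ≡ 2 (mod 521)
2^2 = (2^1)^2 ≡ 2^2 = 4 ≡ 4 (mod 521)
2^4 = (2^2)^2 ≡ 4^2 = 16 ≡ 16 (mod 521)
2^8 = (2^4)^2 ≡ 16^2 = 256 ≡ 256 (mod 521)
2^16 = (2^8)^2 ≡ 256^2 = 65536 ≡ 411 (mod 521)
2^32 = (2^16)^2 ≡ 411^2 = 168921 ≡ 117 (mod 521)
2^49 = 2^32 · 2^16 · 2^1 ≡ 117 · 411 · 2 ≡ 310 (mod 521).
So A = 310. Jonas then computes K = A^y mod p = 310^60 mod 521.
310^1 ≡ 310 (mod 521)
310^2 = (310^1)^2 ≡ 310^2 = 96100 ≡ 236 (mod 521)
310^4 = (310^2)^2 ≡ 236^2 = 55696 ≡ 470 (mod 521)
310^8 = (310^4)^2 ≡ 470^2 = 220900 ≡ 517 (mod 521)
310^16 = (310^8)^2 ≡ 517^2 = 267289 ≡ 16 (mod 521)
310^32 = (310^16)^2 ≡ 16^2 = 256 ≡ 256 (mod 521)
310^60 = 310^32 · 310^16 · 310^8 · 310^4 ≡ 256 · 16 · 517 · 470 ≡ 421 (mod 521).

421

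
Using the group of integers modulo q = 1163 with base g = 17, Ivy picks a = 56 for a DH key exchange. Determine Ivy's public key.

858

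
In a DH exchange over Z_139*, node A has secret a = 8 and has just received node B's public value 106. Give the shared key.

Shared key K = 106^8 mod 139.
106^1 ≡ 106 (mod 139)
106^2 = (106^1)^2 ≡ 106^2 = 11236 ≡ 116 (mod 139)
106^4 = (106^2)^2 ≡ 116^2 = 13456 ≡ 112 (mod 139)
106^8 = (106^4)^2 ≡ 112^2 = 12544 ≡ 34 (mod 139)

34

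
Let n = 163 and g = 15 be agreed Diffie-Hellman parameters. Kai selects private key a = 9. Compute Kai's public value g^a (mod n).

Public value = 15^9 (mod 163).
15^1 ≡ 15 (mod 163)
15^2 = (15^1)^2 ≡ 15^2 = 225 ≡ 62 (mod 163)
15^4 = (15^2)^2 ≡ 62^2 = 3844 ≡ 95 (mod 163)
15^8 = (15^4)^2 ≡ 95^2 = 9025 ≡ 60 (mod 163)
15^9 = 15^8 · 15^1 ≡ 60 · 15 ≡ 85 (mod 163).

85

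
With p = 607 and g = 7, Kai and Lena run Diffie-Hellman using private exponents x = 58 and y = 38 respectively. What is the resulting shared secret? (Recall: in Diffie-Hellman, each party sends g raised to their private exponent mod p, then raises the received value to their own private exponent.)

552

Lena sends B = g^y mod p = 7^38 mod 607.
7^1 ≡ 7 (mod 607)
7^2 = (7^1)^2 ≡ 7^2 = 49 ≡ 49 (mod 607)
7^4 = (7^2)^2 ≡ 49^2 = 2401 ≡ 580 (mod 607)
7^8 = (7^4)^2 ≡ 580^2 = 336400 ≡ 122 (mod 607)
7^16 = (7^8)^2 ≡ 122^2 = 14884 ≡ 316 (mod 607)
7^32 = (7^16)^2 ≡ 316^2 = 99856 ≡ 308 (mod 607)
7^38 = 7^32 · 7^4 · 7^2 ≡ 308 · 580 · 49 ≡ 420 (mod 607).
So B = 420. Kai then computes K = B^x mod p = 420^58 mod 607.
420^1 ≡ 420 (mod 607)
420^2 = (420^1)^2 ≡ 420^2 = 176400 ≡ 370 (mod 607)
420^4 = (420^2)^2 ≡ 370^2 = 136900 ≡ 325 (mod 607)
420^8 = (420^4)^2 ≡ 325^2 = 105625 ≡ 7 (mod 607)
420^16 = (420^8)^2 ≡ 7^2 = 49 ≡ 49 (mod 607)
420^32 = (420^16)^2 ≡ 49^2 = 2401 ≡ 580 (mod 607)
420^58 = 420^32 · 420^16 · 420^8 · 420^2 ≡ 580 · 49 · 7 · 370 ≡ 552 (mod 607).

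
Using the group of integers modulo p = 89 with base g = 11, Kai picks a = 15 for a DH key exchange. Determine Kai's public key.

44

Public value = 11^{15} \pmod{89}.
11^1 ≡ 11 (mod 89)
11^2 = (11^1)^2 ≡ 11^2 = 121 ≡ 32 (mod 89)
11^4 = (11^2)^2 ≡ 32^2 = 1024 ≡ 45 (mod 89)
11^8 = (11^4)^2 ≡ 45^2 = 2025 ≡ 67 (mod 89)
11^15 = 11^8 · 11^4 · 11^2 · 11^1 ≡ 67 · 45 · 32 · 11 ≡ 44 (mod 89).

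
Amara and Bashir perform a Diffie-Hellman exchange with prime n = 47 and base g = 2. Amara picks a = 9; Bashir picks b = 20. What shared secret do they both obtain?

Bashir sends B = g^b mod n = 2^20 mod 47.
2^1 ≡ 2 (mod 47)
2^2 = (2^1)^2 ≡ 2^2 = 4 ≡ 4 (mod 47)
2^4 = (2^2)^2 ≡ 4^2 = 16 ≡ 16 (mod 47)
2^8 = (2^4)^2 ≡ 16^2 = 256 ≡ 21 (mod 47)
2^16 = (2^8)^2 ≡ 21^2 = 441 ≡ 18 (mod 47)
2^20 = 2^16 · 2^4 ≡ 18 · 16 ≡ 6 (mod 47).
So B = 6. Amara then computes K = B^a mod n = 6^9 mod 47.
6^1 ≡ 6 (mod 47)
6^2 = (6^1)^2 ≡ 6^2 = 36 ≡ 36 (mod 47)
6^4 = (6^2)^2 ≡ 36^2 = 1296 ≡ 27 (mod 47)
6^8 = (6^4)^2 ≡ 27^2 = 729 ≡ 24 (mod 47)
6^9 = 6^8 · 6^1 ≡ 24 · 6 ≡ 3 (mod 47).

3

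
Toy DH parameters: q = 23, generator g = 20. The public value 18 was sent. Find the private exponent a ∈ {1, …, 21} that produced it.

Try successive powers of 20 modulo 23:
20^1 ≡ 20
20^2 ≡ 9
20^3 ≡ 19
20^4 ≡ 12
20^5 ≡ 10
20^6 ≡ 16
20^7 ≡ 21
20^8 ≡ 6
20^9 ≡ 5
20^10 ≡ 8
20^11 ≡ 22
20^12 ≡ 3
20^13 ≡ 14
20^14 ≡ 4
20^15 ≡ 11
20^16 ≡ 13
20^17 ≡ 7
20^18 ≡ 2
20^19 ≡ 17
20^20 ≡ 18
Found: a = 20.

20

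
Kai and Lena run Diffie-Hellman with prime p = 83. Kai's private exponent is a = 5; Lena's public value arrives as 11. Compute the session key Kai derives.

31

Shared key K = 11^5 mod 83.
11^1 ≡ 11 (mod 83)
11^2 = (11^1)^2 ≡ 11^2 = 121 ≡ 38 (mod 83)
11^4 = (11^2)^2 ≡ 38^2 = 1444 ≡ 33 (mod 83)
11^5 = 11^4 · 11^1 ≡ 33 · 11 ≡ 31 (mod 83).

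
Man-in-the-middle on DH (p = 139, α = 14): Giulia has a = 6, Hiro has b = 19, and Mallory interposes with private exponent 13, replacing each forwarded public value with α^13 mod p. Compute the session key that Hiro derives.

105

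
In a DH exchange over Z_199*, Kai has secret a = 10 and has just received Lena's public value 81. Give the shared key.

184

Shared key K = 81^10 mod 199.
81^1 ≡ 81 (mod 199)
81^2 = (81^1)^2 ≡ 81^2 = 6561 ≡ 193 (mod 199)
81^4 = (81^2)^2 ≡ 193^2 = 37249 ≡ 36 (mod 199)
81^8 = (81^4)^2 ≡ 36^2 = 1296 ≡ 102 (mod 199)
81^10 = 81^8 · 81^2 ≡ 102 · 193 ≡ 184 (mod 199).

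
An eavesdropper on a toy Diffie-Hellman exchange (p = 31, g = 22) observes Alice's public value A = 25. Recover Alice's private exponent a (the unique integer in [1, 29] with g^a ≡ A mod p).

Try successive powers of 22 modulo 31:
22^1 ≡ 22
22^2 ≡ 19
22^3 ≡ 15
22^4 ≡ 20
22^5 ≡ 6
22^6 ≡ 8
22^7 ≡ 21
22^8 ≡ 28
22^9 ≡ 27
22^10 ≡ 5
22^11 ≡ 17
22^12 ≡ 2
22^13 ≡ 13
22^14 ≡ 7
22^15 ≡ 30
22^16 ≡ 9
22^17 ≡ 12
22^18 ≡ 16
22^19 ≡ 11
22^20 ≡ 25
Found: a = 20.

20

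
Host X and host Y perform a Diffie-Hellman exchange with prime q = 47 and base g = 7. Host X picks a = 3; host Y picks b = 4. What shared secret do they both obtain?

17

Host Y sends B = g^b mod q = 7^4 mod 47.
7^1 ≡ 7 (mod 47)
7^2 = (7^1)^2 ≡ 7^2 = 49 ≡ 2 (mod 47)
7^4 = (7^2)^2 ≡ 2^2 = 4 ≡ 4 (mod 47)
So B = 4. Host X then computes K = B^a mod q = 4^3 mod 47.
4^1 ≡ 4 (mod 47)
4^2 = (4^1)^2 ≡ 4^2 = 16 ≡ 16 (mod 47)
4^3 = 4^2 · 4^1 ≡ 16 · 4 ≡ 17 (mod 47).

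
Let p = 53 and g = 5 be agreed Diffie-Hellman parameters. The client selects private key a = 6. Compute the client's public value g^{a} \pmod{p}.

Public value = 5^{6} \pmod{53}.
5^1 ≡ 5 (mod 53)
5^2 = (5^1)^2 ≡ 5^2 = 25 ≡ 25 (mod 53)
5^4 = (5^2)^2 ≡ 25^2 = 625 ≡ 42 (mod 53)
5^6 = 5^4 · 5^2 ≡ 42 · 25 ≡ 43 (mod 53).

43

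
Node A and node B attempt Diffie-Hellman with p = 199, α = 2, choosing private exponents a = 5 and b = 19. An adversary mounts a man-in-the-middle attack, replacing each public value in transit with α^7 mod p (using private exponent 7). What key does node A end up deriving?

Node A receives an adversary's public value M = 2^7 mod 199 instead of the honest one.
2^1 ≡ 2 (mod 199)
2^2 = (2^1)^2 ≡ 2^2 = 4 ≡ 4 (mod 199)
2^4 = (2^2)^2 ≡ 4^2 = 16 ≡ 16 (mod 199)
2^7 = 2^4 · 2^2 · 2^1 ≡ 16 · 4 · 2 ≡ 128 (mod 199).
So M = 128. Node A computes K = M^5 mod 199.
128^1 ≡ 128 (mod 199)
128^2 = (128^1)^2 ≡ 128^2 = 16384 ≡ 66 (mod 199)
128^4 = (128^2)^2 ≡ 66^2 = 4356 ≡ 177 (mod 199)
128^5 = 128^4 · 128^1 ≡ 177 · 128 ≡ 169 (mod 199).

169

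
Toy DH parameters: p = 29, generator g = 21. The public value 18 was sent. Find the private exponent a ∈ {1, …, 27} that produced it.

Try successive powers of 21 modulo 29:
21^1 ≡ 21
21^2 ≡ 6
21^3 ≡ 10
21^4 ≡ 7
21^5 ≡ 2
21^6 ≡ 13
21^7 ≡ 12
21^8 ≡ 20
21^9 ≡ 14
21^10 ≡ 4
21^11 ≡ 26
21^12 ≡ 24
21^13 ≡ 11
21^14 ≡ 28
21^15 ≡ 8
21^16 ≡ 23
21^17 ≡ 19
21^18 ≡ 22
21^19 ≡ 27
21^20 ≡ 16
21^21 ≡ 17
21^22 ≡ 9
21^23 ≡ 15
21^24 ≡ 25
21^25 ≡ 3
21^26 ≡ 5
21^27 ≡ 18
Found: a = 27.

27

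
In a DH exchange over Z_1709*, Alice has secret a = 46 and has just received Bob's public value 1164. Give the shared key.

Shared key K = 1164^46 mod 1709.
1164^1 ≡ 1164 (mod 1709)
1164^2 = (1164^1)^2 ≡ 1164^2 = 1354896 ≡ 1368 (mod 1709)
1164^4 = (1164^2)^2 ≡ 1368^2 = 1871424 ≡ 69 (mod 1709)
1164^8 = (1164^4)^2 ≡ 69^2 = 4761 ≡ 1343 (mod 1709)
1164^16 = (1164^8)^2 ≡ 1343^2 = 1803649 ≡ 654 (mod 1709)
1164^32 = (1164^16)^2 ≡ 654^2 = 427716 ≡ 466 (mod 1709)
1164^46 = 1164^32 · 1164^8 · 1164^4 · 1164^2 ≡ 466 · 1343 · 69 · 1368 ≡ 1557 (mod 1709).

1557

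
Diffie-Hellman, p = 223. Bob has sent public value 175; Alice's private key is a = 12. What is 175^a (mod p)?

197

Shared key K = 175^12 mod 223.
175^1 ≡ 175 (mod 223)
175^2 = (175^1)^2 ≡ 175^2 = 30625 ≡ 74 (mod 223)
175^4 = (175^2)^2 ≡ 74^2 = 5476 ≡ 124 (mod 223)
175^8 = (175^4)^2 ≡ 124^2 = 15376 ≡ 212 (mod 223)
175^12 = 175^8 · 175^4 ≡ 212 · 124 ≡ 197 (mod 223).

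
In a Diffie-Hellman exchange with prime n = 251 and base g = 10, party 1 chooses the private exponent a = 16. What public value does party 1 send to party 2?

51

Public value = 10^16 (mod 251).
10^1 ≡ 10 (mod 251)
10^2 = (10^1)^2 ≡ 10^2 = 100 ≡ 100 (mod 251)
10^4 = (10^2)^2 ≡ 100^2 = 10000 ≡ 211 (mod 251)
10^8 = (10^4)^2 ≡ 211^2 = 44521 ≡ 94 (mod 251)
10^16 = (10^8)^2 ≡ 94^2 = 8836 ≡ 51 (mod 251)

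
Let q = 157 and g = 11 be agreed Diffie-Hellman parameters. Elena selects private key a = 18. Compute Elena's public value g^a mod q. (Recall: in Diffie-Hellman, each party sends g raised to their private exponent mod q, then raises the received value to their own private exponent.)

99

Public value = 11^18 mod 157.
11^1 ≡ 11 (mod 157)
11^2 = (11^1)^2 ≡ 11^2 = 121 ≡ 121 (mod 157)
11^4 = (11^2)^2 ≡ 121^2 = 14641 ≡ 40 (mod 157)
11^8 = (11^4)^2 ≡ 40^2 = 1600 ≡ 30 (mod 157)
11^16 = (11^8)^2 ≡ 30^2 = 900 ≡ 115 (mod 157)
11^18 = 11^16 · 11^2 ≡ 115 · 121 ≡ 99 (mod 157).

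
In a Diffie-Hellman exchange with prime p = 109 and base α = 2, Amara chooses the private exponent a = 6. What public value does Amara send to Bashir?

Public value = 2^6 mod 109.
2^1 ≡ 2 (mod 109)
2^2 = (2^1)^2 ≡ 2^2 = 4 ≡ 4 (mod 109)
2^4 = (2^2)^2 ≡ 4^2 = 16 ≡ 16 (mod 109)
2^6 = 2^4 · 2^2 ≡ 16 · 4 ≡ 64 (mod 109).

64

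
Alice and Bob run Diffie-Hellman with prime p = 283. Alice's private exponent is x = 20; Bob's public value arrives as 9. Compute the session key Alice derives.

41

Shared key K = 9^20 mod 283.
9^1 ≡ 9 (mod 283)
9^2 = (9^1)^2 ≡ 9^2 = 81 ≡ 81 (mod 283)
9^4 = (9^2)^2 ≡ 81^2 = 6561 ≡ 52 (mod 283)
9^8 = (9^4)^2 ≡ 52^2 = 2704 ≡ 157 (mod 283)
9^16 = (9^8)^2 ≡ 157^2 = 24649 ≡ 28 (mod 283)
9^20 = 9^16 · 9^4 ≡ 28 · 52 ≡ 41 (mod 283).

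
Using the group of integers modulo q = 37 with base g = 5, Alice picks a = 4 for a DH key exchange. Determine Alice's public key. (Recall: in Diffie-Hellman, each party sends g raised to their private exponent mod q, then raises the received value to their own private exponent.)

Public value = 5^4 mod 37.
5^1 ≡ 5 (mod 37)
5^2 = (5^1)^2 ≡ 5^2 = 25 ≡ 25 (mod 37)
5^4 = (5^2)^2 ≡ 25^2 = 625 ≡ 33 (mod 37)

33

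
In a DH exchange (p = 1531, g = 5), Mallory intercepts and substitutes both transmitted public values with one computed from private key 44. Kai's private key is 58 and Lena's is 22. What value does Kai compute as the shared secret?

25

Kai receives Mallory's public value M = 5^44 mod 1531 instead of the honest one.
5^1 ≡ 5 (mod 1531)
5^2 = (5^1)^2 ≡ 5^2 = 25 ≡ 25 (mod 1531)
5^4 = (5^2)^2 ≡ 25^2 = 625 ≡ 625 (mod 1531)
5^8 = (5^4)^2 ≡ 625^2 = 390625 ≡ 220 (mod 1531)
5^16 = (5^8)^2 ≡ 220^2 = 48400 ≡ 939 (mod 1531)
5^32 = (5^16)^2 ≡ 939^2 = 881721 ≡ 1396 (mod 1531)
5^44 = 5^32 · 5^8 · 5^4 ≡ 1396 · 220 · 625 ≡ 875 (mod 1531).
So M = 875. Kai computes K = M^58 mod 1531.
875^1 ≡ 875 (mod 1531)
875^2 = (875^1)^2 ≡ 875^2 = 765625 ≡ 125 (mod 1531)
875^4 = (875^2)^2 ≡ 125^2 = 15625 ≡ 315 (mod 1531)
875^8 = (875^4)^2 ≡ 315^2 = 99225 ≡ 1241 (mod 1531)
875^16 = (875^8)^2 ≡ 1241^2 = 1540081 ≡ 1426 (mod 1531)
875^32 = (875^16)^2 ≡ 1426^2 = 2033476 ≡ 308 (mod 1531)
875^58 = 875^32 · 875^16 · 875^8 · 875^2 ≡ 308 · 1426 · 1241 · 125 ≡ 25 (mod 1531).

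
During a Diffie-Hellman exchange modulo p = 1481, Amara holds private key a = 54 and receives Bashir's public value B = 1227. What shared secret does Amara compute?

Shared key K = 1227^54 mod 1481.
1227^1 ≡ 1227 (mod 1481)
1227^2 = (1227^1)^2 ≡ 1227^2 = 1505529 ≡ 833 (mod 1481)
1227^4 = (1227^2)^2 ≡ 833^2 = 693889 ≡ 781 (mod 1481)
1227^8 = (1227^4)^2 ≡ 781^2 = 609961 ≡ 1270 (mod 1481)
1227^16 = (1227^8)^2 ≡ 1270^2 = 1612900 ≡ 91 (mod 1481)
1227^32 = (1227^16)^2 ≡ 91^2 = 8281 ≡ 876 (mod 1481)
1227^54 = 1227^32 · 1227^16 · 1227^4 · 1227^2 ≡ 876 · 91 · 781 · 833 ≡ 1301 (mod 1481).

1301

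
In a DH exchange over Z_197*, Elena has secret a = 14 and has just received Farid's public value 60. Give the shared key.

191

Shared key K = 60^14 mod 197.
60^1 ≡ 60 (mod 197)
60^2 = (60^1)^2 ≡ 60^2 = 3600 ≡ 54 (mod 197)
60^4 = (60^2)^2 ≡ 54^2 = 2916 ≡ 158 (mod 197)
60^8 = (60^4)^2 ≡ 158^2 = 24964 ≡ 142 (mod 197)
60^14 = 60^8 · 60^4 · 60^2 ≡ 142 · 158 · 54 ≡ 191 (mod 197).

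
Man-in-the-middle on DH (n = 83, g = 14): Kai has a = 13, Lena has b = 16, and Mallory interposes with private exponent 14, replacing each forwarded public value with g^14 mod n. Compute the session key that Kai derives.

21

Kai receives Mallory's public value M = 14^14 mod 83 instead of the honest one.
14^1 ≡ 14 (mod 83)
14^2 = (14^1)^2 ≡ 14^2 = 196 ≡ 30 (mod 83)
14^4 = (14^2)^2 ≡ 30^2 = 900 ≡ 70 (mod 83)
14^8 = (14^4)^2 ≡ 70^2 = 4900 ≡ 3 (mod 83)
14^14 = 14^8 · 14^4 · 14^2 ≡ 3 · 70 · 30 ≡ 75 (mod 83).
So M = 75. Kai computes K = M^13 mod 83.
75^1 ≡ 75 (mod 83)
75^2 = (75^1)^2 ≡ 75^2 = 5625 ≡ 64 (mod 83)
75^4 = (75^2)^2 ≡ 64^2 = 4096 ≡ 29 (mod 83)
75^8 = (75^4)^2 ≡ 29^2 = 841 ≡ 11 (mod 83)
75^13 = 75^8 · 75^4 · 75^1 ≡ 11 · 29 · 75 ≡ 21 (mod 83).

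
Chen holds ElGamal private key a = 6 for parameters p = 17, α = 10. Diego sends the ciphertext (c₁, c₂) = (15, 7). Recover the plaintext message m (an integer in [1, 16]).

Shared mask s = c₁^a mod p = 15^6 mod 17.
15^1 ≡ 15 (mod 17)
15^2 = (15^1)^2 ≡ 15^2 = 225 ≡ 4 (mod 17)
15^4 = (15^2)^2 ≡ 4^2 = 16 ≡ 16 (mod 17)
15^6 = 15^4 · 15^2 ≡ 16 · 4 ≡ 13 (mod 17).
So s = 13; s⁻¹ ≡ 4 (mod 17).
m = c₂ · s⁻¹ mod 17 = 7 · 4 mod 17 = 11.

11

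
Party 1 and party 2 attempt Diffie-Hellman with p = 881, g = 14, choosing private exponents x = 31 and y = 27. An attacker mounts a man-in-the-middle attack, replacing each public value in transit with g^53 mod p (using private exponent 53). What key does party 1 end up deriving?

486

Party 1 receives an attacker's public value M = 14^53 mod 881 instead of the honest one.
14^1 ≡ 14 (mod 881)
14^2 = (14^1)^2 ≡ 14^2 = 196 ≡ 196 (mod 881)
14^4 = (14^2)^2 ≡ 196^2 = 38416 ≡ 533 (mod 881)
14^8 = (14^4)^2 ≡ 533^2 = 284089 ≡ 407 (mod 881)
14^16 = (14^8)^2 ≡ 407^2 = 165649 ≡ 21 (mod 881)
14^32 = (14^16)^2 ≡ 21^2 = 441 ≡ 441 (mod 881)
14^53 = 14^32 · 14^16 · 14^4 · 14^1 ≡ 441 · 21 · 533 · 14 ≡ 823 (mod 881).
So M = 823. Party 1 computes K = M^31 mod 881.
823^1 ≡ 823 (mod 881)
823^2 = (823^1)^2 ≡ 823^2 = 677329 ≡ 721 (mod 881)
823^4 = (823^2)^2 ≡ 721^2 = 519841 ≡ 51 (mod 881)
823^8 = (823^4)^2 ≡ 51^2 = 2601 ≡ 839 (mod 881)
823^16 = (823^8)^2 ≡ 839^2 = 703921 ≡ 2 (mod 881)
823^31 = 823^16 · 823^8 · 823^4 · 823^2 · 823^1 ≡ 2 · 839 · 51 · 721 · 823 ≡ 486 (mod 881).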